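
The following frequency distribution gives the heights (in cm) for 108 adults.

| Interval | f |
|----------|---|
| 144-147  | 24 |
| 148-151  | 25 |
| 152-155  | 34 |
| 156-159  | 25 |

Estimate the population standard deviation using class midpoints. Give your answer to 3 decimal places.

Midpoints: 145.5, 149.5, 153.5, 157.5
n = 108, Σfm = 16386, mean = 151.7222
Σfm² = 2488115
Σf(m − x̄)² = Σfm² − (Σfm)²/n = 2488115 − 16386²/108 = 1994.6667
Population variance = 1994.6667 / 108 = 18.4691
Standard deviation = √18.4691 = 4.2976

4.298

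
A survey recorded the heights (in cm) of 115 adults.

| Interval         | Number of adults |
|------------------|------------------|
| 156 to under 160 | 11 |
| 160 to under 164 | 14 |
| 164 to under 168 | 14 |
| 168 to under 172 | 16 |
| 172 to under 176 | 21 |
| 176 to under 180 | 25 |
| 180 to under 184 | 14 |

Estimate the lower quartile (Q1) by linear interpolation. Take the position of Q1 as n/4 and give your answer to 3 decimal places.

Cumulative frequencies: 11, 25, 39, 55, 76, 101, 115
n = 115; position = n/4 = 28.75.
This falls in the class 164 to under 168: L = 164, F = 25, f = 14, h = 4.
Lower quartile ≈ 164 + ((28.75 − 25) / 14) × 4 = 165.0714

165.071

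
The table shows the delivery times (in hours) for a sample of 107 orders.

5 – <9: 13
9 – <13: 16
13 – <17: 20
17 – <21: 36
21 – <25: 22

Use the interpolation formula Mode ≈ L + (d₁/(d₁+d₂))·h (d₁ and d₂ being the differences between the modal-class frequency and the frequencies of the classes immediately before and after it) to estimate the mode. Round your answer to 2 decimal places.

Modal class: 17 – <21 (highest frequency 36).
d₁ = 36 − 20 = 16, d₂ = 36 − 22 = 14
Mode ≈ 17 + (16/(16+14)) × 4 = 17 + 2.1333 = 19.1333

19.13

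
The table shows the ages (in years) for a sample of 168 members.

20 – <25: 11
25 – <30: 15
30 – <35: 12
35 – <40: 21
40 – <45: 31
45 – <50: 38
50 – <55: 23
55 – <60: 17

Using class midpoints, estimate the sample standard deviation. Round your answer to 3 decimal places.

Midpoints: 22.5, 27.5, 32.5, 37.5, 42.5, 47.5, 52.5, 57.5
n = 168, Σfm = 7145, mean = 42.5298
Σfm² = 320450
Σf(m − x̄)² = Σfm² − (Σfm)²/n = 320450 − 7145²/168 = 16574.8512
Sample variance = 16574.8512 / 167 = 99.2506
Standard deviation = √99.2506 = 9.9625

9.962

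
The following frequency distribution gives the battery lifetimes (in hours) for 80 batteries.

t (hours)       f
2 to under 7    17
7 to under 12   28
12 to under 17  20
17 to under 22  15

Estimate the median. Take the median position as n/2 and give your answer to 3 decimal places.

11.107

Cumulative frequencies: 17, 45, 65, 80
n = 80; position = n/2 = 40.
This falls in the class 7 to under 12: L = 7, F = 17, f = 28, h = 5.
Median ≈ 7 + ((40 − 17) / 28) × 5 = 11.1071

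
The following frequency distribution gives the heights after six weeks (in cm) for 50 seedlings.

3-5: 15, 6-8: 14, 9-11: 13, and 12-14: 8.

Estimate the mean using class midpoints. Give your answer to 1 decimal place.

Midpoints: 4, 7, 10, 13
Σfm = 15×4 + 14×7 + 13×10 + 8×13 = 392
n = Σf = 50
Mean = 392 / 50 = 7.8400

7.8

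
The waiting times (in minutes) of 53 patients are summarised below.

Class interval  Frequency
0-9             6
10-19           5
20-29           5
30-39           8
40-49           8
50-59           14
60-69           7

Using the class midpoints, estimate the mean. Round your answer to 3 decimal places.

Midpoints: 4.5, 14.5, 24.5, 34.5, 44.5, 54.5, 64.5
Σfm = 6×4.5 + 5×14.5 + 5×24.5 + 8×34.5 + 8×44.5 + 14×54.5 + 7×64.5 = 2068.5
n = Σf = 53
Mean = 2068.5 / 53 = 39.0283

39.028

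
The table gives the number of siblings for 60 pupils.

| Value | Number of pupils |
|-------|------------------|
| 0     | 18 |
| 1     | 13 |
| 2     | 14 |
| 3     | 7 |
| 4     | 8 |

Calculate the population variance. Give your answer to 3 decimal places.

1.879

Values: 0, 1, 2, 3, 4
n = 60, Σfx = 94, mean = 1.5667
Σfx² = 260
Σf(x − x̄)² = Σfx² − (Σfx)²/n = 260 − 94²/60 = 112.7333
Population variance = 112.7333 / 60 = 1.8789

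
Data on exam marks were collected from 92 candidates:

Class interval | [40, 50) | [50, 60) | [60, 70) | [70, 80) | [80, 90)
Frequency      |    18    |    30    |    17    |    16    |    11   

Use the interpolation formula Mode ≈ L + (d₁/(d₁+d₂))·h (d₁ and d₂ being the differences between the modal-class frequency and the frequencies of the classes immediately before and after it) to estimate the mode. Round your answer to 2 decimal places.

54.80

Modal class: [50, 60) (highest frequency 30).
d₁ = 30 − 18 = 12, d₂ = 30 − 17 = 13
Mode ≈ 50 + (12/(12+13)) × 10 = 50 + 4.8000 = 54.8000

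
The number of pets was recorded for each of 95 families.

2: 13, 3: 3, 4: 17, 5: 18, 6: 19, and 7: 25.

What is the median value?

5

Cumulative frequencies: 13, 16, 33, 51, 70, 95
n = 95, so the median is the value in position (n+1)/2 = 48.
Position 48 falls at value 5.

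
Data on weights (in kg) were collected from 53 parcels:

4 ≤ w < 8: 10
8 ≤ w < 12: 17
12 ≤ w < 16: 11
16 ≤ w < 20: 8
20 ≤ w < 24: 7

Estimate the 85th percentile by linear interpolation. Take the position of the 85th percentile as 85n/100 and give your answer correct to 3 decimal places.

Cumulative frequencies: 10, 27, 38, 46, 53
n = 53; position = 85n/100 = 45.05.
This falls in the class 16 ≤ w < 20: L = 16, F = 38, f = 8, h = 4.
85th percentile ≈ 16 + ((45.05 − 38) / 8) × 4 = 19.5250

19.525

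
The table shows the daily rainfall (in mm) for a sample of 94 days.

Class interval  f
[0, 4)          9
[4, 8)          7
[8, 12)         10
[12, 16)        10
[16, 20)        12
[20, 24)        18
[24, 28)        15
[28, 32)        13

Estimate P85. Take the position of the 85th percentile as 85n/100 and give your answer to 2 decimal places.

27.71

Cumulative frequencies: 9, 16, 26, 36, 48, 66, 81, 94
n = 94; position = 85n/100 = 79.9.
This falls in the class [24, 28): L = 24, F = 66, f = 15, h = 4.
85th percentile ≈ 24 + ((79.9 − 66) / 15) × 4 = 27.7067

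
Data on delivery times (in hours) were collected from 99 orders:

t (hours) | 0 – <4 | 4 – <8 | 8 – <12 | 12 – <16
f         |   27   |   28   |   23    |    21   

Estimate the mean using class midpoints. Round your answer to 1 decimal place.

7.5

Midpoints: 2, 6, 10, 14
Σfm = 27×2 + 28×6 + 23×10 + 21×14 = 746
n = Σf = 99
Mean = 746 / 99 = 7.5354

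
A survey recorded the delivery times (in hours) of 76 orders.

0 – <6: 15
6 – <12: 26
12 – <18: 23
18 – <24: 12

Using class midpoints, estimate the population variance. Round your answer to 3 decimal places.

34.355

Midpoints: 3, 9, 15, 21
n = 76, Σfm = 876, mean = 11.5263
Σfm² = 12708
Σf(m − x̄)² = Σfm² − (Σfm)²/n = 12708 − 876²/76 = 2610.9474
Population variance = 2610.9474 / 76 = 34.3546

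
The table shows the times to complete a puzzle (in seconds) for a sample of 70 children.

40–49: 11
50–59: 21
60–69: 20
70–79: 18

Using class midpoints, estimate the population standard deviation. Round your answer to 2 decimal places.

10.29

Midpoints: 44.5, 54.5, 64.5, 74.5
n = 70, Σfm = 4265, mean = 60.9286
Σfm² = 267267.5
Σf(m − x̄)² = Σfm² − (Σfm)²/n = 267267.5 − 4265²/70 = 7407.1429
Population variance = 7407.1429 / 70 = 105.8163
Standard deviation = √105.8163 = 10.2867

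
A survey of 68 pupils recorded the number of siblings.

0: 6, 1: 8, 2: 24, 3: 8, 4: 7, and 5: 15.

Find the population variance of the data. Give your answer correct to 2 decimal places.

Values: 0, 1, 2, 3, 4, 5
n = 68, Σfx = 183, mean = 2.6912
Σfx² = 663
Σf(x − x̄)² = Σfx² − (Σfx)²/n = 663 − 183²/68 = 170.5147
Population variance = 170.5147 / 68 = 2.5076

2.51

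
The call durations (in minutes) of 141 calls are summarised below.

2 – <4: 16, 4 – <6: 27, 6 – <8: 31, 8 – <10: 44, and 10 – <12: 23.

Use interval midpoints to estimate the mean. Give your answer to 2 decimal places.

Midpoints: 3, 5, 7, 9, 11
Σfm = 16×3 + 27×5 + 31×7 + 44×9 + 23×11 = 1049
n = Σf = 141
Mean = 1049 / 141 = 7.4397

7.44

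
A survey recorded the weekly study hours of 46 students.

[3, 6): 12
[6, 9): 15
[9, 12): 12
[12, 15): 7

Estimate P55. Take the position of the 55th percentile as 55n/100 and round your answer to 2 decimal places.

8.66

Cumulative frequencies: 12, 27, 39, 46
n = 46; position = 55n/100 = 25.3.
This falls in the class [6, 9): L = 6, F = 12, f = 15, h = 3.
55th percentile ≈ 6 + ((25.3 − 12) / 15) × 3 = 8.6600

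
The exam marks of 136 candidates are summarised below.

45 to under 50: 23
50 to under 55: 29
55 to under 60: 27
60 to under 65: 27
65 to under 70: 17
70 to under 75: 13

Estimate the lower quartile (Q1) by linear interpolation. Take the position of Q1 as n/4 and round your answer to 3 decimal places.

51.897

Cumulative frequencies: 23, 52, 79, 106, 123, 136
n = 136; position = n/4 = 34.
This falls in the class 50 to under 55: L = 50, F = 23, f = 29, h = 5.
Lower quartile ≈ 50 + ((34 − 23) / 29) × 5 = 51.8966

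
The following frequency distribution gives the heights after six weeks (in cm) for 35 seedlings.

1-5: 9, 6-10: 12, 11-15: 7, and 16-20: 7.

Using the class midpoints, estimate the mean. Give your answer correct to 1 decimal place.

9.7

Midpoints: 3, 8, 13, 18
Σfm = 9×3 + 12×8 + 7×13 + 7×18 = 340
n = Σf = 35
Mean = 340 / 35 = 9.7143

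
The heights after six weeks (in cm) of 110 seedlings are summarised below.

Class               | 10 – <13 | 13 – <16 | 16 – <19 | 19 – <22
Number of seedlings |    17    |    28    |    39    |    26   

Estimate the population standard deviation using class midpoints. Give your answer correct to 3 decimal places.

Midpoints: 11.5, 14.5, 17.5, 20.5
n = 110, Σfm = 1817, mean = 16.5182
Σfm² = 31005.5
Σf(m − x̄)² = Σfm² − (Σfm)²/n = 31005.5 − 1817²/110 = 991.9636
Population variance = 991.9636 / 110 = 9.0179
Standard deviation = √9.0179 = 3.0030

3.003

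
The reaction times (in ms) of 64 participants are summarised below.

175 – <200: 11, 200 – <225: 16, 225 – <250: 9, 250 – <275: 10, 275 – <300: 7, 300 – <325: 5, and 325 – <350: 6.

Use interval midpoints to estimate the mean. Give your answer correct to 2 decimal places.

247.27

Midpoints: 187.5, 212.5, 237.5, 262.5, 287.5, 312.5, 337.5
Σfm = 11×187.5 + 16×212.5 + 9×237.5 + 10×262.5 + 7×287.5 + 5×312.5 + 6×337.5 = 15825
n = Σf = 64
Mean = 15825 / 64 = 247.2656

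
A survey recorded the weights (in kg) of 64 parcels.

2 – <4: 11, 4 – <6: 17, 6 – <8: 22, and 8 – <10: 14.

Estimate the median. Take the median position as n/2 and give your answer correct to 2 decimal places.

Cumulative frequencies: 11, 28, 50, 64
n = 64; position = n/2 = 32.
This falls in the class 6 – <8: L = 6, F = 28, f = 22, h = 2.
Median ≈ 6 + ((32 − 28) / 22) × 2 = 6.3636

6.36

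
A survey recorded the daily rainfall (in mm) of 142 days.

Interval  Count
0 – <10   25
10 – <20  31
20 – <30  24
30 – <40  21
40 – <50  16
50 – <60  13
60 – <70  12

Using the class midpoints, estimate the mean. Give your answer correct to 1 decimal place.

29.2

Midpoints: 5, 15, 25, 35, 45, 55, 65
Σfm = 25×5 + 31×15 + 24×25 + 21×35 + 16×45 + 13×55 + 12×65 = 4140
n = Σf = 142
Mean = 4140 / 142 = 29.1549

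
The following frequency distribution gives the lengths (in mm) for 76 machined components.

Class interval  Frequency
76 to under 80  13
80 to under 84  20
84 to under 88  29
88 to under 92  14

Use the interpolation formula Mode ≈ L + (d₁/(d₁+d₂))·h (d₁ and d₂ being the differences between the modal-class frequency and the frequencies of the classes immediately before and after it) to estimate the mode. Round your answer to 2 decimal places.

Modal class: 84 to under 88 (highest frequency 29).
d₁ = 29 − 20 = 9, d₂ = 29 − 14 = 15
Mode ≈ 84 + (9/(9+15)) × 4 = 84 + 1.5000 = 85.5000

85.50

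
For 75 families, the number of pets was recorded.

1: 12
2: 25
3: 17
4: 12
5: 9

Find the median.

3

Cumulative frequencies: 12, 37, 54, 66, 75
n = 75, so the median is the value in position (n+1)/2 = 38.
Position 38 falls at value 3.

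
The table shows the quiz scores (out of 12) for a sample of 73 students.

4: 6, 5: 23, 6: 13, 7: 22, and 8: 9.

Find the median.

Cumulative frequencies: 6, 29, 42, 64, 73
n = 73, so the median is the value in position (n+1)/2 = 37.
Position 37 falls at value 6.

6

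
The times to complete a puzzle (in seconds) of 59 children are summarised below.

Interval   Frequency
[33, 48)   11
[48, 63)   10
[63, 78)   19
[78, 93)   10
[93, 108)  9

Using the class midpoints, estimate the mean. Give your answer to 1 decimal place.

69.5

Midpoints: 40.5, 55.5, 70.5, 85.5, 100.5
Σfm = 11×40.5 + 10×55.5 + 19×70.5 + 10×85.5 + 9×100.5 = 4099.5
n = Σf = 59
Mean = 4099.5 / 59 = 69.4831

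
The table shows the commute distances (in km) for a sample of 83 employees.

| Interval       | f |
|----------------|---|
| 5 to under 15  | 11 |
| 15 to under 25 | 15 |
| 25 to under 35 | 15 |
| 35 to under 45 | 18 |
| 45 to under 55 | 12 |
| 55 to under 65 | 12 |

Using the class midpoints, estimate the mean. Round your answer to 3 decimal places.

34.940

Midpoints: 10, 20, 30, 40, 50, 60
Σfm = 11×10 + 15×20 + 15×30 + 18×40 + 12×50 + 12×60 = 2900
n = Σf = 83
Mean = 2900 / 83 = 34.9398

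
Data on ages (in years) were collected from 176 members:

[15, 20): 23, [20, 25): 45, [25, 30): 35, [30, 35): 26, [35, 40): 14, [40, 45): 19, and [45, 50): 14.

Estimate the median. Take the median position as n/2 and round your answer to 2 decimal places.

27.86

Cumulative frequencies: 23, 68, 103, 129, 143, 162, 176
n = 176; position = n/2 = 88.
This falls in the class [25, 30): L = 25, F = 68, f = 35, h = 5.
Median ≈ 25 + ((88 − 68) / 35) × 5 = 27.8571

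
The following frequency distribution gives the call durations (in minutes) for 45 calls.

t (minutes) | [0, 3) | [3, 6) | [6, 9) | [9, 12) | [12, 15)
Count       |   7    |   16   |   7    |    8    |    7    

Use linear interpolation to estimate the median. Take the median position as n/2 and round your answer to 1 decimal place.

5.9

Cumulative frequencies: 7, 23, 30, 38, 45
n = 45; position = n/2 = 22.5.
This falls in the class [3, 6): L = 3, F = 7, f = 16, h = 3.
Median ≈ 3 + ((22.5 − 7) / 16) × 3 = 5.9062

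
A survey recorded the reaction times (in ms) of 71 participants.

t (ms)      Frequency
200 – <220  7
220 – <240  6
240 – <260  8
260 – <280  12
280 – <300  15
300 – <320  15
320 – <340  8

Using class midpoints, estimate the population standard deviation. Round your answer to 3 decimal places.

Midpoints: 210, 230, 250, 270, 290, 310, 330
n = 71, Σfm = 19730, mean = 277.8873
Σfm² = 5575100
Σf(m − x̄)² = Σfm² − (Σfm)²/n = 5575100 − 19730²/71 = 92383.0986
Population variance = 92383.0986 / 71 = 1301.1704
Standard deviation = √1301.1704 = 36.0717

36.072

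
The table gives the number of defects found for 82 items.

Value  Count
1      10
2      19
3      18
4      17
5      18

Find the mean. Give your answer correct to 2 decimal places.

Values: 1, 2, 3, 4, 5
Σfx = 10×1 + 19×2 + 18×3 + 17×4 + 18×5 = 260
n = Σf = 82
Mean = 260 / 82 = 3.1707

3.17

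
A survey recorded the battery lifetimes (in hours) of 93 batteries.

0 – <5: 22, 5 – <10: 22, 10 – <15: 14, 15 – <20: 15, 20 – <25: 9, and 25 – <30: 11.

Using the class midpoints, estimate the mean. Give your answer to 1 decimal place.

Midpoints: 2.5, 7.5, 12.5, 17.5, 22.5, 27.5
Σfm = 22×2.5 + 22×7.5 + 14×12.5 + 15×17.5 + 9×22.5 + 11×27.5 = 1162.5
n = Σf = 93
Mean = 1162.5 / 93 = 12.5000

12.5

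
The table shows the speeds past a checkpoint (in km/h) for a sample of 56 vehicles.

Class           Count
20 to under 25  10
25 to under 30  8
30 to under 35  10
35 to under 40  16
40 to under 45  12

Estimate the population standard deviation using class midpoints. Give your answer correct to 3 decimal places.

6.989

Midpoints: 22.5, 27.5, 32.5, 37.5, 42.5
n = 56, Σfm = 1880, mean = 33.5714
Σfm² = 65850
Σf(m − x̄)² = Σfm² − (Σfm)²/n = 65850 − 1880²/56 = 2735.7143
Population variance = 2735.7143 / 56 = 48.8520
Standard deviation = √48.8520 = 6.9894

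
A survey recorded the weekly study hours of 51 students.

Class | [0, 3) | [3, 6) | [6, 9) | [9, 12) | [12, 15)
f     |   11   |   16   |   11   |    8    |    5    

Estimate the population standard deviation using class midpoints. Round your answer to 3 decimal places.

3.761

Midpoints: 1.5, 4.5, 7.5, 10.5, 13.5
n = 51, Σfm = 322.5, mean = 6.3235
Σfm² = 2760.75
Σf(m − x̄)² = Σfm² − (Σfm)²/n = 2760.75 − 322.5²/51 = 721.4118
Population variance = 721.4118 / 51 = 14.1453
Standard deviation = √14.1453 = 3.7610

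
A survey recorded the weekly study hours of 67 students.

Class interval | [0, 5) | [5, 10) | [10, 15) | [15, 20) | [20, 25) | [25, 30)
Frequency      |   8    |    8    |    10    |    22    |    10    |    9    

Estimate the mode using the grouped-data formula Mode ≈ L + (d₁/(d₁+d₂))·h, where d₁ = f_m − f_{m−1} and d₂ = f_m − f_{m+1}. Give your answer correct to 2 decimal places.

Modal class: [15, 20) (highest frequency 22).
d₁ = 22 − 10 = 12, d₂ = 22 − 10 = 12
Mode ≈ 15 + (12/(12+12)) × 5 = 15 + 2.5000 = 17.5000

17.50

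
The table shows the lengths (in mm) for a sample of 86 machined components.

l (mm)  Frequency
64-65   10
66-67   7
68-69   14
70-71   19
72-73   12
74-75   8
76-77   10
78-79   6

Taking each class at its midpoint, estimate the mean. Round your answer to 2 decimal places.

Midpoints: 64.5, 66.5, 68.5, 70.5, 72.5, 74.5, 76.5, 78.5
Σfm = 10×64.5 + 7×66.5 + 14×68.5 + 19×70.5 + 12×72.5 + 8×74.5 + 10×76.5 + 6×78.5 = 6111
n = Σf = 86
Mean = 6111 / 86 = 71.0581

71.06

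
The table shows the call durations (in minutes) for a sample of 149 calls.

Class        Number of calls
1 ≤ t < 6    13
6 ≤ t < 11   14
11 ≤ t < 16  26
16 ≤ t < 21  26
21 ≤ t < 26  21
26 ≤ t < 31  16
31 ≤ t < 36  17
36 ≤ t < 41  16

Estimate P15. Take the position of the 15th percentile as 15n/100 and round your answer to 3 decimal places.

Cumulative frequencies: 13, 27, 53, 79, 100, 116, 133, 149
n = 149; position = 15n/100 = 22.35.
This falls in the class 6 ≤ t < 11: L = 6, F = 13, f = 14, h = 5.
15th percentile ≈ 6 + ((22.35 − 13) / 14) × 5 = 9.3393

9.339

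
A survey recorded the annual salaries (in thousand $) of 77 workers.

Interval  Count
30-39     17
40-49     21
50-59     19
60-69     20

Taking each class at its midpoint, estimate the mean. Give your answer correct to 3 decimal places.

49.955

Midpoints: 34.5, 44.5, 54.5, 64.5
Σfm = 17×34.5 + 21×44.5 + 19×54.5 + 20×64.5 = 3846.5
n = Σf = 77
Mean = 3846.5 / 77 = 49.9545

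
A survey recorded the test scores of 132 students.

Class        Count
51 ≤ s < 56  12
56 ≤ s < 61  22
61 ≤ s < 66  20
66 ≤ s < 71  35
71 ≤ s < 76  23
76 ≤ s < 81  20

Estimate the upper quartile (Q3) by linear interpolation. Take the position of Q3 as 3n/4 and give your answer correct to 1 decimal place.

Cumulative frequencies: 12, 34, 54, 89, 112, 132
n = 132; position = 3n/4 = 99.
This falls in the class 71 ≤ s < 76: L = 71, F = 89, f = 23, h = 5.
Upper quartile ≈ 71 + ((99 − 89) / 23) × 5 = 73.1739

73.2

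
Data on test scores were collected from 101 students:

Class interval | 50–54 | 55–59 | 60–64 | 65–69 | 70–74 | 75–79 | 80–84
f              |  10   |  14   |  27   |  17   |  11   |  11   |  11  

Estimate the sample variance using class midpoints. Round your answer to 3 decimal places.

80.856

Midpoints: 52, 57, 62, 67, 72, 77, 82
n = 101, Σfm = 6672, mean = 66.0594
Σfm² = 448834
Σf(m − x̄)² = Σfm² − (Σfm)²/n = 448834 − 6672²/101 = 8085.6436
Sample variance = 8085.6436 / 100 = 80.8564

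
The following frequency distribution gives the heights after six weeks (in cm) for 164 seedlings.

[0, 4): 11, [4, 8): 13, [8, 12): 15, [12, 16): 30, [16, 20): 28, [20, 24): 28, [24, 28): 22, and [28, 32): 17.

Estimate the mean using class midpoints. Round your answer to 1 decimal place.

17.5

Midpoints: 2, 6, 10, 14, 18, 22, 26, 30
Σfm = 11×2 + 13×6 + 15×10 + 30×14 + 28×18 + 28×22 + 22×26 + 17×30 = 2872
n = Σf = 164
Mean = 2872 / 164 = 17.5122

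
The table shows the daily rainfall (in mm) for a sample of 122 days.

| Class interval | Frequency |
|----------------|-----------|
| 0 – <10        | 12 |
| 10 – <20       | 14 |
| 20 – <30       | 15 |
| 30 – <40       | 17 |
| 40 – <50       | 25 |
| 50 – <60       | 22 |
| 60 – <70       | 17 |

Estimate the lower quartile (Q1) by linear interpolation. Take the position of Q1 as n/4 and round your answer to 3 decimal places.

Cumulative frequencies: 12, 26, 41, 58, 83, 105, 122
n = 122; position = n/4 = 30.5.
This falls in the class 20 – <30: L = 20, F = 26, f = 15, h = 10.
Lower quartile ≈ 20 + ((30.5 − 26) / 15) × 10 = 23.0000

23.000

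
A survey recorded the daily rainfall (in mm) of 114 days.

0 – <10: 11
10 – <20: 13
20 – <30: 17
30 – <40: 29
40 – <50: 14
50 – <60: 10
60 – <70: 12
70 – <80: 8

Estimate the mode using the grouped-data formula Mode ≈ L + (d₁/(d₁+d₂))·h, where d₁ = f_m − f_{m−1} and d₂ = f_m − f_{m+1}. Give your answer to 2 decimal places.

Modal class: 30 – <40 (highest frequency 29).
d₁ = 29 − 17 = 12, d₂ = 29 − 14 = 15
Mode ≈ 30 + (12/(12+15)) × 10 = 30 + 4.4444 = 34.4444

34.44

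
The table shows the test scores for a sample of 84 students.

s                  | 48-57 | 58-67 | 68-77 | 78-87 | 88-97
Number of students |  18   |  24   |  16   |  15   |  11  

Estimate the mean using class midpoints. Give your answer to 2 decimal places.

69.76

Midpoints: 52.5, 62.5, 72.5, 82.5, 92.5
Σfm = 18×52.5 + 24×62.5 + 16×72.5 + 15×82.5 + 11×92.5 = 5860
n = Σf = 84
Mean = 5860 / 84 = 69.7619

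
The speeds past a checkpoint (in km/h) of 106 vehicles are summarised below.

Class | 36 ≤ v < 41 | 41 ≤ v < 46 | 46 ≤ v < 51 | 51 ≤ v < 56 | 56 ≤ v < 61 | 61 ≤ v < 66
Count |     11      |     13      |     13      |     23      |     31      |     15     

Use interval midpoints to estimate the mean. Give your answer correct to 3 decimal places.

Midpoints: 38.5, 43.5, 48.5, 53.5, 58.5, 63.5
Σfm = 11×38.5 + 13×43.5 + 13×48.5 + 23×53.5 + 31×58.5 + 15×63.5 = 5616
n = Σf = 106
Mean = 5616 / 106 = 52.9811

52.981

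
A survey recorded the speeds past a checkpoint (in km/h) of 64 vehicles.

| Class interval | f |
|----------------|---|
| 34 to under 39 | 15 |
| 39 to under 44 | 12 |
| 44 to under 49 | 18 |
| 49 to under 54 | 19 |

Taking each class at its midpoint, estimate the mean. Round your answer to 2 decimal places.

44.70

Midpoints: 36.5, 41.5, 46.5, 51.5
Σfm = 15×36.5 + 12×41.5 + 18×46.5 + 19×51.5 = 2861
n = Σf = 64
Mean = 2861 / 64 = 44.7031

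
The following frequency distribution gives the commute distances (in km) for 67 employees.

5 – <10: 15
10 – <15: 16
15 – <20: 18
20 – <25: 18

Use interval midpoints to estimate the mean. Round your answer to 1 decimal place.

15.4

Midpoints: 7.5, 12.5, 17.5, 22.5
Σfm = 15×7.5 + 16×12.5 + 18×17.5 + 18×22.5 = 1032.5
n = Σf = 67
Mean = 1032.5 / 67 = 15.4104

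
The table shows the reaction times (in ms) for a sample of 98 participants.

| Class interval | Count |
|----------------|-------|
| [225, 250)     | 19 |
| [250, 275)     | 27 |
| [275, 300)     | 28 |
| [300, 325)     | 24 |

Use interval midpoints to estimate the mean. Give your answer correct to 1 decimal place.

Midpoints: 237.5, 262.5, 287.5, 312.5
Σfm = 19×237.5 + 27×262.5 + 28×287.5 + 24×312.5 = 27150
n = Σf = 98
Mean = 27150 / 98 = 277.0408

277.0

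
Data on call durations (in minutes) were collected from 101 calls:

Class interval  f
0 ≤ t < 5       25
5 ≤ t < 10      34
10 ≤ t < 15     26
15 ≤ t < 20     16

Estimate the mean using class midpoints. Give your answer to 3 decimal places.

Midpoints: 2.5, 7.5, 12.5, 17.5
Σfm = 25×2.5 + 34×7.5 + 26×12.5 + 16×17.5 = 922.5
n = Σf = 101
Mean = 922.5 / 101 = 9.1337

9.134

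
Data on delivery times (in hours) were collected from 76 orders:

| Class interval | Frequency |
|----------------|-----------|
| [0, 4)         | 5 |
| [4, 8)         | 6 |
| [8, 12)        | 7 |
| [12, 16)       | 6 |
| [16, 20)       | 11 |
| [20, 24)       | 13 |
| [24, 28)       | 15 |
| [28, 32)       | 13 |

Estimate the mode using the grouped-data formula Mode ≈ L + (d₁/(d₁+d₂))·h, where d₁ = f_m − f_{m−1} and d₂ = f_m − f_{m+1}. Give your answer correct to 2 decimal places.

Modal class: [24, 28) (highest frequency 15).
d₁ = 15 − 13 = 2, d₂ = 15 − 13 = 2
Mode ≈ 24 + (2/(2+2)) × 4 = 24 + 2.0000 = 26.0000

26.00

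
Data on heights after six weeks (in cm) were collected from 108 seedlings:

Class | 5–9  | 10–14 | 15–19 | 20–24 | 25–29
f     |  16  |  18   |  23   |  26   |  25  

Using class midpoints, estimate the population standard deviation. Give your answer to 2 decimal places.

6.83

Midpoints: 7, 12, 17, 22, 27
n = 108, Σfm = 1966, mean = 18.2037
Σfm² = 40832
Σf(m − x̄)² = Σfm² − (Σfm)²/n = 40832 − 1966²/108 = 5043.5185
Population variance = 5043.5185 / 108 = 46.6992
Standard deviation = √46.6992 = 6.8337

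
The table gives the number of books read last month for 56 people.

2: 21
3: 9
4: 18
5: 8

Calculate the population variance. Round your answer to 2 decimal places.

1.21

Values: 2, 3, 4, 5
n = 56, Σfx = 181, mean = 3.2321
Σfx² = 653
Σf(x − x̄)² = Σfx² − (Σfx)²/n = 653 − 181²/56 = 67.9821
Population variance = 67.9821 / 56 = 1.2140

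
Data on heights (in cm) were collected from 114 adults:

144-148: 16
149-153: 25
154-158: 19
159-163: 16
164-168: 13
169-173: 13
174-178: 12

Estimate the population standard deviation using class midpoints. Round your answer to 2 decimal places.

Midpoints: 146, 151, 156, 161, 166, 171, 176
n = 114, Σfm = 18144, mean = 159.1579
Σfm² = 2898274
Σf(m − x̄)² = Σfm² − (Σfm)²/n = 2898274 − 18144²/114 = 10513.1579
Population variance = 10513.1579 / 114 = 92.2207
Standard deviation = √92.2207 = 9.6032

9.60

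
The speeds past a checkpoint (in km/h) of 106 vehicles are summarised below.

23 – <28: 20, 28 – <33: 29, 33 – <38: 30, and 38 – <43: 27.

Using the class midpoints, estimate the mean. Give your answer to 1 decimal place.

Midpoints: 25.5, 30.5, 35.5, 40.5
Σfm = 20×25.5 + 29×30.5 + 30×35.5 + 27×40.5 = 3553
n = Σf = 106
Mean = 3553 / 106 = 33.5189

33.5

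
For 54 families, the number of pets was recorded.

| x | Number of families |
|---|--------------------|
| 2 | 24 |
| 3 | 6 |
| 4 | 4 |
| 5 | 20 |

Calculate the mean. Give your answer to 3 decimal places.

3.370

Values: 2, 3, 4, 5
Σfx = 24×2 + 6×3 + 4×4 + 20×5 = 182
n = Σf = 54
Mean = 182 / 54 = 3.3704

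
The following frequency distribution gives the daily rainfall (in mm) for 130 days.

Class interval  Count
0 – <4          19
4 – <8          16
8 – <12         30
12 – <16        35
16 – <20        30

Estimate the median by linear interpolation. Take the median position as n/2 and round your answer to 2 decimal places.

Cumulative frequencies: 19, 35, 65, 100, 130
n = 130; position = n/2 = 65.
This falls in the class 8 – <12: L = 8, F = 35, f = 30, h = 4.
Median ≈ 8 + ((65 − 35) / 30) × 4 = 12.0000

12.00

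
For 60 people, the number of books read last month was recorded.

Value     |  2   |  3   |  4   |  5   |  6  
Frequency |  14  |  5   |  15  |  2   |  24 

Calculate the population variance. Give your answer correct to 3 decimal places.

Values: 2, 3, 4, 5, 6
n = 60, Σfx = 257, mean = 4.2833
Σfx² = 1255
Σf(x − x̄)² = Σfx² − (Σfx)²/n = 1255 − 257²/60 = 154.1833
Population variance = 154.1833 / 60 = 2.5697

2.570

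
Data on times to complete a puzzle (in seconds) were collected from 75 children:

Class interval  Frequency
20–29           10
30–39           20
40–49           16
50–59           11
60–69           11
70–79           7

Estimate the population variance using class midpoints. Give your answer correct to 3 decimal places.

Midpoints: 24.5, 34.5, 44.5, 54.5, 64.5, 74.5
n = 75, Σfm = 3477.5, mean = 46.3667
Σfm² = 178778.75
Σf(m − x̄)² = Σfm² − (Σfm)²/n = 178778.75 − 3477.5²/75 = 17538.6667
Population variance = 17538.6667 / 75 = 233.8489

233.849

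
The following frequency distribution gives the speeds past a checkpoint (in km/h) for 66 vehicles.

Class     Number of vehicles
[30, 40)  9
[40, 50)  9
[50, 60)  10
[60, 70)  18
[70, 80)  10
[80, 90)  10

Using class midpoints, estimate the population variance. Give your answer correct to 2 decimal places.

253.83

Midpoints: 35, 45, 55, 65, 75, 85
n = 66, Σfm = 4040, mean = 61.2121
Σfm² = 264050
Σf(m − x̄)² = Σfm² − (Σfm)²/n = 264050 − 4040²/66 = 16753.0303
Population variance = 16753.0303 / 66 = 253.8338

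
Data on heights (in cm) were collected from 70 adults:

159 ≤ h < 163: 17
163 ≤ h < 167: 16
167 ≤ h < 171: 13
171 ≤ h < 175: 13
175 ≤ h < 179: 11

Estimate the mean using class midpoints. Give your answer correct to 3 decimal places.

Midpoints: 161, 165, 169, 173, 177
Σfm = 17×161 + 16×165 + 13×169 + 13×173 + 11×177 = 11770
n = Σf = 70
Mean = 11770 / 70 = 168.1429

168.143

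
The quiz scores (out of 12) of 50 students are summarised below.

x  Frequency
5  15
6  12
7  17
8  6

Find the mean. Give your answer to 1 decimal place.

6.3

Values: 5, 6, 7, 8
Σfx = 15×5 + 12×6 + 17×7 + 6×8 = 314
n = Σf = 50
Mean = 314 / 50 = 6.2800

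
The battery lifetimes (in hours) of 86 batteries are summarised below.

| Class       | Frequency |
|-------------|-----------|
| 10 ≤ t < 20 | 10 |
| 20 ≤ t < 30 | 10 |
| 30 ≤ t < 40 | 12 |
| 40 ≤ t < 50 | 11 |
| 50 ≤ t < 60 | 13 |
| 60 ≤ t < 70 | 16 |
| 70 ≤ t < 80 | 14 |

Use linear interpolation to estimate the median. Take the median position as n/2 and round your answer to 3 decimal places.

Cumulative frequencies: 10, 20, 32, 43, 56, 72, 86
n = 86; position = n/2 = 43.
This falls in the class 40 ≤ t < 50: L = 40, F = 32, f = 11, h = 10.
Median ≈ 40 + ((43 − 32) / 11) × 10 = 50.0000

50.000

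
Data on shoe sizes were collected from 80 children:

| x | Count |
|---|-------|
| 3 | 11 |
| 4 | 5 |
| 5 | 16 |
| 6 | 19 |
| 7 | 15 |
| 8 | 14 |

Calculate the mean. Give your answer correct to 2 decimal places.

5.80

Values: 3, 4, 5, 6, 7, 8
Σfx = 11×3 + 5×4 + 16×5 + 19×6 + 15×7 + 14×8 = 464
n = Σf = 80
Mean = 464 / 80 = 5.8000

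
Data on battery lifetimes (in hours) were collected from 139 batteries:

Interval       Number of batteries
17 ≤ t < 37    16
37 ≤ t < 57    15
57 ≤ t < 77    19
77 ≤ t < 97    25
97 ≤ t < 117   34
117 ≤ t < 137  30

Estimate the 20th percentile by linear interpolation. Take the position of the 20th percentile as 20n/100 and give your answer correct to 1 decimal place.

Cumulative frequencies: 16, 31, 50, 75, 109, 139
n = 139; position = 20n/100 = 27.8.
This falls in the class 37 ≤ t < 57: L = 37, F = 16, f = 15, h = 20.
20th percentile ≈ 37 + ((27.8 − 16) / 15) × 20 = 52.7333

52.7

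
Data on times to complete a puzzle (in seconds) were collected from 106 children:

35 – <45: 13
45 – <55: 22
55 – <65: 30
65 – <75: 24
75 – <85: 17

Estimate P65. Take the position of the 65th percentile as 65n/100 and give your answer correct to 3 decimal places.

Cumulative frequencies: 13, 35, 65, 89, 106
n = 106; position = 65n/100 = 68.9.
This falls in the class 65 – <75: L = 65, F = 65, f = 24, h = 10.
65th percentile ≈ 65 + ((68.9 − 65) / 24) × 10 = 66.6250

66.625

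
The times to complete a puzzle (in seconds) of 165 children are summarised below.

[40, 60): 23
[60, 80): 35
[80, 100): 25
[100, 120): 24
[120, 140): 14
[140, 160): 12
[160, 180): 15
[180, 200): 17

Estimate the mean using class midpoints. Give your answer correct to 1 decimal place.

Midpoints: 50, 70, 90, 110, 130, 150, 170, 190
Σfm = 23×50 + 35×70 + 25×90 + 24×110 + 14×130 + 12×150 + 15×170 + 17×190 = 17890
n = Σf = 165
Mean = 17890 / 165 = 108.4242

108.4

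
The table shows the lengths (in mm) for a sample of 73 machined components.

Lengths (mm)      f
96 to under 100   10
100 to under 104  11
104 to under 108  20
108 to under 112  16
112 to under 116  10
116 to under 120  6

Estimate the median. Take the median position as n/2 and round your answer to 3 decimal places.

Cumulative frequencies: 10, 21, 41, 57, 67, 73
n = 73; position = n/2 = 36.5.
This falls in the class 104 to under 108: L = 104, F = 21, f = 20, h = 4.
Median ≈ 104 + ((36.5 − 21) / 20) × 4 = 107.1000

107.100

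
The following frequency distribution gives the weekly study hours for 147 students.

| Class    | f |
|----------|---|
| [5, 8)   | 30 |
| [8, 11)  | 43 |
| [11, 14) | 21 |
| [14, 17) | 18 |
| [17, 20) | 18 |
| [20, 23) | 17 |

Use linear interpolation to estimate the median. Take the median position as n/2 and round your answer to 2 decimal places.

11.07

Cumulative frequencies: 30, 73, 94, 112, 130, 147
n = 147; position = n/2 = 73.5.
This falls in the class [11, 14): L = 11, F = 73, f = 21, h = 3.
Median ≈ 11 + ((73.5 − 73) / 21) × 3 = 11.0714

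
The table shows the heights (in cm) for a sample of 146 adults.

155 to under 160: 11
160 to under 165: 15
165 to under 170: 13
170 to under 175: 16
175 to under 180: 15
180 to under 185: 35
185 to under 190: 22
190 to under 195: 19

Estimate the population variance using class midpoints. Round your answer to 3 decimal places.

115.210

Midpoints: 157.5, 162.5, 167.5, 172.5, 177.5, 182.5, 187.5, 192.5
n = 146, Σfm = 25940, mean = 177.6712
Σfm² = 4625612.5
Σf(m − x̄)² = Σfm² − (Σfm)²/n = 4625612.5 − 25940²/146 = 16820.7192
Population variance = 16820.7192 / 146 = 115.2104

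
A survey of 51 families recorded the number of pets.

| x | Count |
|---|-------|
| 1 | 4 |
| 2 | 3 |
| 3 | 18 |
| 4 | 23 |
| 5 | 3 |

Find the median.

4

Cumulative frequencies: 4, 7, 25, 48, 51
n = 51, so the median is the value in position (n+1)/2 = 26.
Position 26 falls at value 4.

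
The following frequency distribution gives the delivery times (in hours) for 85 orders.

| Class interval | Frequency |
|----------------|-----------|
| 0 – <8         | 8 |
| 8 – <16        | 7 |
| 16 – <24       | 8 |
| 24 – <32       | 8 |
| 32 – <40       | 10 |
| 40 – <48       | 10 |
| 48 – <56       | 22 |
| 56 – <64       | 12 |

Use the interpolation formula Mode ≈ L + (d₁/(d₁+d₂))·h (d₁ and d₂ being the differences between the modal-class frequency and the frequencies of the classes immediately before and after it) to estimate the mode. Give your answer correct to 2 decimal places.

52.36

Modal class: 48 – <56 (highest frequency 22).
d₁ = 22 − 10 = 12, d₂ = 22 − 12 = 10
Mode ≈ 48 + (12/(12+10)) × 8 = 48 + 4.3636 = 52.3636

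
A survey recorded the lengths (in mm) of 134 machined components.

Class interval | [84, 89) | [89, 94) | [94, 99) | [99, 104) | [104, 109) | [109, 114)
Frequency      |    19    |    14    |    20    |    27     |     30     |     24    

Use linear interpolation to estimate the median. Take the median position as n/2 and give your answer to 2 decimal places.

Cumulative frequencies: 19, 33, 53, 80, 110, 134
n = 134; position = n/2 = 67.
This falls in the class [99, 104): L = 99, F = 53, f = 27, h = 5.
Median ≈ 99 + ((67 − 53) / 27) × 5 = 101.5926

101.59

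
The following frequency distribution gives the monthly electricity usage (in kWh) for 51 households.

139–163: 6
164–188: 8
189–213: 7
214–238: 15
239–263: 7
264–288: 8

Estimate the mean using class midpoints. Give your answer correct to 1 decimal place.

Midpoints: 151, 176, 201, 226, 251, 276
Σfm = 6×151 + 8×176 + 7×201 + 15×226 + 7×251 + 8×276 = 11076
n = Σf = 51
Mean = 11076 / 51 = 217.1765

217.2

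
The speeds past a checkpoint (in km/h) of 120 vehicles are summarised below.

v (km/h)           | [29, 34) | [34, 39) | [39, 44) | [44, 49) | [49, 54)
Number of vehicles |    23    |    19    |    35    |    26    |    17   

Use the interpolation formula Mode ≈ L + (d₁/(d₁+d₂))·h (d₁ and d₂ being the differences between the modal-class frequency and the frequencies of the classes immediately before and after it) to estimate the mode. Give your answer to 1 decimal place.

42.2

Modal class: [39, 44) (highest frequency 35).
d₁ = 35 − 19 = 16, d₂ = 35 − 26 = 9
Mode ≈ 39 + (16/(16+9)) × 5 = 39 + 3.2000 = 42.2000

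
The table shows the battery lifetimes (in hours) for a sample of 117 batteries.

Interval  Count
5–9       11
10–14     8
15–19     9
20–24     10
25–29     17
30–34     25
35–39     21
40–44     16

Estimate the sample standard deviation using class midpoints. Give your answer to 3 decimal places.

Midpoints: 7, 12, 17, 22, 27, 32, 37, 42
n = 117, Σfm = 3254, mean = 27.8120
Σfm² = 104098
Σf(m − x̄)² = Σfm² − (Σfm)²/n = 104098 − 3254²/117 = 13597.8632
Sample variance = 13597.8632 / 116 = 117.2230
Standard deviation = √117.2230 = 10.8270

10.827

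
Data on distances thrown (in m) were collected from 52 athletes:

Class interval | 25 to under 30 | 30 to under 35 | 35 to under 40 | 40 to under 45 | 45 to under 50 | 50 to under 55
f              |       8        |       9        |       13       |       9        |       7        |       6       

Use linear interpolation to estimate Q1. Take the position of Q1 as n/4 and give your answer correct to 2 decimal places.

Cumulative frequencies: 8, 17, 30, 39, 46, 52
n = 52; position = n/4 = 13.
This falls in the class 30 to under 35: L = 30, F = 8, f = 9, h = 5.
Lower quartile ≈ 30 + ((13 − 8) / 9) × 5 = 32.7778

32.78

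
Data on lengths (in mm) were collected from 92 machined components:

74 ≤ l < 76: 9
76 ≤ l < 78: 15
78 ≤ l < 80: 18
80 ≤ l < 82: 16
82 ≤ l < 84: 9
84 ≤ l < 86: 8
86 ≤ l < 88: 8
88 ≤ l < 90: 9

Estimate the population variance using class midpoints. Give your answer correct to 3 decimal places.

Midpoints: 75, 77, 79, 81, 83, 85, 87, 89
n = 92, Σfm = 7472, mean = 81.2174
Σfm² = 608516
Σf(m − x̄)² = Σfm² − (Σfm)²/n = 608516 − 7472²/92 = 1659.6522
Population variance = 1659.6522 / 92 = 18.0397

18.040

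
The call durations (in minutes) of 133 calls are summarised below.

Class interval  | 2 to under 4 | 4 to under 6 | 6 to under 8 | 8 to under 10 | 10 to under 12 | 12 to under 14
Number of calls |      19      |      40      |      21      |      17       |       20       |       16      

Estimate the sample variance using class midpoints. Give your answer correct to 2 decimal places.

Midpoints: 3, 5, 7, 9, 11, 13
n = 133, Σfm = 985, mean = 7.4060
Σfm² = 8701
Σf(m − x̄)² = Σfm² − (Σfm)²/n = 8701 − 985²/133 = 1406.0752
Sample variance = 1406.0752 / 132 = 10.6521

10.65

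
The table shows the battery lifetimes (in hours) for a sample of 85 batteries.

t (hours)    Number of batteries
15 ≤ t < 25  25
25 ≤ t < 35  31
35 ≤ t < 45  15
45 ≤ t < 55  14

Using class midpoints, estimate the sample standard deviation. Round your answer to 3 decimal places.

10.476

Midpoints: 20, 30, 40, 50
n = 85, Σfm = 2730, mean = 32.1176
Σfm² = 96900
Σf(m − x̄)² = Σfm² − (Σfm)²/n = 96900 − 2730²/85 = 9218.8235
Sample variance = 9218.8235 / 84 = 109.7479
Standard deviation = √109.7479 = 10.4761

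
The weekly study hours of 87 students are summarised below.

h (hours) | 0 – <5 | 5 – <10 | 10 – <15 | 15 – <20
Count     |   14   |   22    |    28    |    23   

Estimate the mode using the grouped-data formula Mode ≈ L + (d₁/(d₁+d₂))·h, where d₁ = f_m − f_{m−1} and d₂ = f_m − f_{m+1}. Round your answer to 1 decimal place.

Modal class: 10 – <15 (highest frequency 28).
d₁ = 28 − 22 = 6, d₂ = 28 − 23 = 5
Mode ≈ 10 + (6/(6+5)) × 5 = 10 + 2.7273 = 12.7273

12.7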